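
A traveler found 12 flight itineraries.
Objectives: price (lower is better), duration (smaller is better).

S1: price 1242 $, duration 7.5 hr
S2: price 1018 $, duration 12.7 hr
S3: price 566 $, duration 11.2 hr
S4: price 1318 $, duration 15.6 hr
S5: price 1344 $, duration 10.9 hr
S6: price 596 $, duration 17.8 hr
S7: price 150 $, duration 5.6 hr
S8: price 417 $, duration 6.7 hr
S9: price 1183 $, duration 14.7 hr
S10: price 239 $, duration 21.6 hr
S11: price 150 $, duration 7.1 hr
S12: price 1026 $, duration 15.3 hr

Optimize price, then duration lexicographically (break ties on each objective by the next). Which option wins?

First minimize price: best is 150, kept {S7, S11}.
Then minimize duration: best is 5.6, kept {S7}.

S7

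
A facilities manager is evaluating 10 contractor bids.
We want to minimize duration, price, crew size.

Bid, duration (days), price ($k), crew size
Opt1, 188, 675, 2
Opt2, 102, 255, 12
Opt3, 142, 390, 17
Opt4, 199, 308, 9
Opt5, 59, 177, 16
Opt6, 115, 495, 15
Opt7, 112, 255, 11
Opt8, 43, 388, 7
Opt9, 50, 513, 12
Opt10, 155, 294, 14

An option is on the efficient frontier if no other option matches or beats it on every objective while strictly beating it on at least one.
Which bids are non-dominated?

Opt1, Opt2, Opt4, Opt5, Opt7, Opt8

Opt1: not dominated (best crew size).
Opt2: not dominated.
Opt3: dominated by Opt2 (duration 102≤142, price 255≤390, crew size 12≤17).
Opt4: not dominated.
Opt5: not dominated (best price).
Opt6: dominated by Opt2 (duration 102≤115, price 255≤495, crew size 12≤15).
Opt7: not dominated.
Opt8: not dominated (best duration).
Opt9: dominated by Opt8 (duration 43≤50, price 388≤513, crew size 7≤12).
Opt10: dominated by Opt2 (duration 102≤155, price 255≤294, crew size 12≤14).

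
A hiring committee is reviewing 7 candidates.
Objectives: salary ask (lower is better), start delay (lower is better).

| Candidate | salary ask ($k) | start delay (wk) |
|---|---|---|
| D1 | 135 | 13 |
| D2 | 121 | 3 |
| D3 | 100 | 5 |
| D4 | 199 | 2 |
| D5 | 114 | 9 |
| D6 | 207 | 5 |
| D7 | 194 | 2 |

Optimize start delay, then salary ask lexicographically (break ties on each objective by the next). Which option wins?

First minimize start delay: best is 2, kept {D4, D7}.
Then minimize salary ask: best is 194, kept {D7}.

D7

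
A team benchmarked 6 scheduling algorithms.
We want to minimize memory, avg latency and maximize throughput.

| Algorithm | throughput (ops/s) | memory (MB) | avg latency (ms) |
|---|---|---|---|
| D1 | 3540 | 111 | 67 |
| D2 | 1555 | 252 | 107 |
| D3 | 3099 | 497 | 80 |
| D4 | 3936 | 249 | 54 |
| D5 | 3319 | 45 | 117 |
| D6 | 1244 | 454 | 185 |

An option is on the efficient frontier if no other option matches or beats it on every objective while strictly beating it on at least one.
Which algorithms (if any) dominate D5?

D1: worse on memory (111 vs 45).
D2: worse on throughput (1555 vs 3319).
D3: worse on throughput (3099 vs 3319).
D4: worse on memory (249 vs 45).
D6: worse on throughput (1244 vs 3319).
No option dominates D5.

none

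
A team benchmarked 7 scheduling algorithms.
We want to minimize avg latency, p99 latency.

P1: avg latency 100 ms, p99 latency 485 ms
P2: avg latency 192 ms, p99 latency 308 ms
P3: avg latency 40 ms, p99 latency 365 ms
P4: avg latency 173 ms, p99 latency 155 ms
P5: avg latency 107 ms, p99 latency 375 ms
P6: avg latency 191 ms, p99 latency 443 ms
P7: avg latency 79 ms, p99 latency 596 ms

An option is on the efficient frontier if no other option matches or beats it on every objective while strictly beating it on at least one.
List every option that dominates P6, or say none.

P3: avg latency 40≤191, p99 latency 365≤443 — dominates P6.
P4: avg latency 173≤191, p99 latency 155≤443 — dominates P6.
P5: avg latency 107≤191, p99 latency 375≤443 — dominates P6.
Others (P1, P2, P7) are each worse than P6 on at least one objective.

P3, P4, P5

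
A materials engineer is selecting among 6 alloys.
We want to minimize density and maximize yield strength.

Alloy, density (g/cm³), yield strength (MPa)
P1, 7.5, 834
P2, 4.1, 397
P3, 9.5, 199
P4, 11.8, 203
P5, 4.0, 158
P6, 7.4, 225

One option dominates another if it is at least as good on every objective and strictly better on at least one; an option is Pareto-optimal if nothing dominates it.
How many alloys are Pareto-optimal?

P1: not dominated (best yield strength).
P2: not dominated.
P3: dominated by P1 (density 7.5≤9.5, yield strength 834≥199).
P4: dominated by P1 (density 7.5≤11.8, yield strength 834≥203).
P5: not dominated (best density).
P6: dominated by P2 (density 4.1≤7.4, yield strength 397≥225).
Pareto-optimal: P1, P2, P5 → 3.

3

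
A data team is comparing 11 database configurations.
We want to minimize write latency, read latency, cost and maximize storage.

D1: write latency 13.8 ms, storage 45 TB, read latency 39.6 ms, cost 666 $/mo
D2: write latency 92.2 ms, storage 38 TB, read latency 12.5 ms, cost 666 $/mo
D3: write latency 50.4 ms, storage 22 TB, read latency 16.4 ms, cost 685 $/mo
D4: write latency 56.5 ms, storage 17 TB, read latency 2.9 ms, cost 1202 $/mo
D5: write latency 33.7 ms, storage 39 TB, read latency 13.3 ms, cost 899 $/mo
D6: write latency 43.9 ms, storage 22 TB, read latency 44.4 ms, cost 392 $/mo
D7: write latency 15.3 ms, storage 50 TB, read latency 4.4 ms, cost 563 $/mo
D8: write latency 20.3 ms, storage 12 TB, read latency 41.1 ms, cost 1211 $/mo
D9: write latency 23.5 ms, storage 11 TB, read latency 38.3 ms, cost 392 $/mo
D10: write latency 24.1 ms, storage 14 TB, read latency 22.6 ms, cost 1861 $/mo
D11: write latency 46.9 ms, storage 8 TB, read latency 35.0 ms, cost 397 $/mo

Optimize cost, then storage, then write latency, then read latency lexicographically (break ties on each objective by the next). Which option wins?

D6

First minimize cost: best is 392, kept {D6, D9}.
Then maximize storage: best is 22, kept {D6}.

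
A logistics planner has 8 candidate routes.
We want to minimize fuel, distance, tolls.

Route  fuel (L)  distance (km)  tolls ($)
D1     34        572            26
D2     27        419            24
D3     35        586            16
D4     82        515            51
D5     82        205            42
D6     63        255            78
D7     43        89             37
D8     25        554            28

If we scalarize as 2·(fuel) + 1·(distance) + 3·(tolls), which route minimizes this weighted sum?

D1: 2·34 + 1·572 + 3·26 = 718
D2: 2·27 + 1·419 + 3·24 = 545
D3: 2·35 + 1·586 + 3·16 = 704
D4: 2·82 + 1·515 + 3·51 = 832
D5: 2·82 + 1·205 + 3·42 = 495
D6: 2·63 + 1·255 + 3·78 = 615
D7: 2·43 + 1·89 + 3·37 = 286
D8: 2·25 + 1·554 + 3·28 = 688
Lowest: D7 at 286.

D7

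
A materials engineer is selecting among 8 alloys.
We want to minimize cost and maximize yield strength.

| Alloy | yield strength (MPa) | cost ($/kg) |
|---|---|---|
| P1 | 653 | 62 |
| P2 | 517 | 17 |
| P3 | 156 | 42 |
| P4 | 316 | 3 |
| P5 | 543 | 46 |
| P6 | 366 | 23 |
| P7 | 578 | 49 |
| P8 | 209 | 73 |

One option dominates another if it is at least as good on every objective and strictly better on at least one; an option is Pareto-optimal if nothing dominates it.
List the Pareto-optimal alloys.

P1, P2, P4, P5, P7

P1: not dominated (best yield strength).
P2: not dominated.
P3: dominated by P2 (yield strength 517≥156, cost 17≤42).
P4: not dominated (best cost).
P5: not dominated.
P6: dominated by P2 (yield strength 517≥366, cost 17≤23).
P7: not dominated.
P8: dominated by P1 (yield strength 653≥209, cost 62≤73).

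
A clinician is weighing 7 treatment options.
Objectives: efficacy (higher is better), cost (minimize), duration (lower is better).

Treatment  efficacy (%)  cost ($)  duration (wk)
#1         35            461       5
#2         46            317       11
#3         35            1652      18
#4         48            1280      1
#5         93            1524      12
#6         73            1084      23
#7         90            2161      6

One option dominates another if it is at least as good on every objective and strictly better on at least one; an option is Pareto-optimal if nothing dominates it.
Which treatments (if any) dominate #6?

#1: worse on efficacy (35 vs 73).
#2: worse on efficacy (46 vs 73).
#3: worse on efficacy (35 vs 73).
#4: worse on efficacy (48 vs 73).
#5: worse on cost (1524 vs 1084).
#7: worse on cost (2161 vs 1084).
No option dominates #6.

none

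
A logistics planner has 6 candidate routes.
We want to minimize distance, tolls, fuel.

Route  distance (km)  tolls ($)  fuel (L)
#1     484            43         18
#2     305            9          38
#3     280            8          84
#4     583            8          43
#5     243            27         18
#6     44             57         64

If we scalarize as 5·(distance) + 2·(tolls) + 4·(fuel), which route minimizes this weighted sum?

#6

#1: 5·484 + 2·43 + 4·18 = 2578
#2: 5·305 + 2·9 + 4·38 = 1695
#3: 5·280 + 2·8 + 4·84 = 1752
#4: 5·583 + 2·8 + 4·43 = 3103
#5: 5·243 + 2·27 + 4·18 = 1341
#6: 5·44 + 2·57 + 4·64 = 590
Lowest: #6 at 590.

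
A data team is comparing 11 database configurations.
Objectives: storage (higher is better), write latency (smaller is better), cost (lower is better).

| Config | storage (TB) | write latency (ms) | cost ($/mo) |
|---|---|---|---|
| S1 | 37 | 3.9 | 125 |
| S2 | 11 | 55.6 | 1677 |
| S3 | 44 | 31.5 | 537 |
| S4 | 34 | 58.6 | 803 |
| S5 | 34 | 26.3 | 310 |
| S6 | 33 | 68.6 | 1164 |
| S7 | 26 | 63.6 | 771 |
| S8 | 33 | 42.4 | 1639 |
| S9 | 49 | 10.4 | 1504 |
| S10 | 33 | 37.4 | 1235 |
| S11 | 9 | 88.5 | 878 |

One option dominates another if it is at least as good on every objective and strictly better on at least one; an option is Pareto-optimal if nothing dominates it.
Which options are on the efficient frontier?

S1: not dominated (best write latency).
S2: dominated by S1 (storage 37≥11, write latency 3.9≤55.6, cost 125≤1677).
S3: not dominated.
S4: dominated by S1 (storage 37≥34, write latency 3.9≤58.6, cost 125≤803).
S5: dominated by S1 (storage 37≥34, write latency 3.9≤26.3, cost 125≤310).
S6: dominated by S1 (storage 37≥33, write latency 3.9≤68.6, cost 125≤1164).
S7: dominated by S1 (storage 37≥26, write latency 3.9≤63.6, cost 125≤771).
S8: dominated by S1 (storage 37≥33, write latency 3.9≤42.4, cost 125≤1639).
S9: not dominated (best storage).
S10: dominated by S1 (storage 37≥33, write latency 3.9≤37.4, cost 125≤1235).
S11: dominated by S1 (storage 37≥9, write latency 3.9≤88.5, cost 125≤878).

S1, S3, S9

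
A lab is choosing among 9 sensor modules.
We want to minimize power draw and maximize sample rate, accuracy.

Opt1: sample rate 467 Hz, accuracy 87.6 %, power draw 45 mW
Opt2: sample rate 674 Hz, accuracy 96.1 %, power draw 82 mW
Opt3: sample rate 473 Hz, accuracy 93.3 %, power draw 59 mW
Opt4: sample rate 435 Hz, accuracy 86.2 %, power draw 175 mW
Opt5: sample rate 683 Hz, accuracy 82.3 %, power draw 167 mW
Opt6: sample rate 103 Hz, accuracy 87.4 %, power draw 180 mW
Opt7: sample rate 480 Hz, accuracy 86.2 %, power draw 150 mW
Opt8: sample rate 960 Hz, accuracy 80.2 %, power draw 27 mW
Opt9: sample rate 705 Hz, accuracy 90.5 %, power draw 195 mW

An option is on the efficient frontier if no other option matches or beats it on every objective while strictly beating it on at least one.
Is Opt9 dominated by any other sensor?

No

Opt1: worse on sample rate (467 vs 705).
Opt2: worse on sample rate (674 vs 705).
Opt3: worse on sample rate (473 vs 705).
Opt4: worse on sample rate (435 vs 705).
Opt5: worse on sample rate (683 vs 705).
Opt6: worse on sample rate (103 vs 705).
Opt7: worse on sample rate (480 vs 705).
Opt8: worse on accuracy (80.2 vs 90.5).
No option is at least as good as Opt9 on every objective and strictly better on one.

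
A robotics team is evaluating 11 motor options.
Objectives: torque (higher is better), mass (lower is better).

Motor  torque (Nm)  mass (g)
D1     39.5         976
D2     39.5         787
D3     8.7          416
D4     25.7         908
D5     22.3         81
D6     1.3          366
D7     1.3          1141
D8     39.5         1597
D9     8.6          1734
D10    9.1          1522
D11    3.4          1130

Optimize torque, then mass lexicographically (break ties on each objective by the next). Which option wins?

First maximize torque: best is 39.5, kept {D1, D2, D8}.
Then minimize mass: best is 787, kept {D2}.

D2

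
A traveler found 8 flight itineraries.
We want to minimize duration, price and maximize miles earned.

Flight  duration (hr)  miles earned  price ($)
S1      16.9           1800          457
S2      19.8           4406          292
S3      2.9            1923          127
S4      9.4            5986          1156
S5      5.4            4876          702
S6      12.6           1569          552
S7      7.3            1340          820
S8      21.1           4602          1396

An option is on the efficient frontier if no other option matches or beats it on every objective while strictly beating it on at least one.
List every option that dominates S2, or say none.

none

S1: worse on miles earned (1800 vs 4406).
S3: worse on miles earned (1923 vs 4406).
S4: worse on price (1156 vs 292).
S5: worse on price (702 vs 292).
S6: worse on miles earned (1569 vs 4406).
S7: worse on miles earned (1340 vs 4406).
S8: worse on duration (21.1 vs 19.8).
No option dominates S2.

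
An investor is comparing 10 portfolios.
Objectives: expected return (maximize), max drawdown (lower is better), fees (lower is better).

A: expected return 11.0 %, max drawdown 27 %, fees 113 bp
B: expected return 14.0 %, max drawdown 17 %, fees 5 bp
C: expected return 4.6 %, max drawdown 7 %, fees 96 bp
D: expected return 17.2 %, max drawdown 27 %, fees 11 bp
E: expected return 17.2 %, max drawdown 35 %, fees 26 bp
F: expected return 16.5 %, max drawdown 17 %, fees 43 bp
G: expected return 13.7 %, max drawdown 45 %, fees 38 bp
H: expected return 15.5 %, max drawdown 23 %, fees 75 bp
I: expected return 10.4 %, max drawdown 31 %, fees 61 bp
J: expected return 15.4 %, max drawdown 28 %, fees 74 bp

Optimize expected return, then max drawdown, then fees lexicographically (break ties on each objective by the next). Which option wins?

D

First maximize expected return: best is 17.2, kept {D, E}.
Then minimize max drawdown: best is 27, kept {D}.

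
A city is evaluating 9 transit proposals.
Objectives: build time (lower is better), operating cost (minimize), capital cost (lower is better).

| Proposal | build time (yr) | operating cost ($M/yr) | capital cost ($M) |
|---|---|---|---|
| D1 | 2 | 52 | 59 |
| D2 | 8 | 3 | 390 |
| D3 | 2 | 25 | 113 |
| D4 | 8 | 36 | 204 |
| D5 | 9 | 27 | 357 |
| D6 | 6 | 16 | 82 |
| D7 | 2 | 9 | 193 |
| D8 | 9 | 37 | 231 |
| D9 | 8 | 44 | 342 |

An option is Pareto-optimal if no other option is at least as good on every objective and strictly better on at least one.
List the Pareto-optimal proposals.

D1, D2, D3, D6, D7

D1: not dominated (best capital cost).
D2: not dominated (best operating cost).
D3: not dominated.
D4: dominated by D3 (build time 2≤8, operating cost 25≤36, capital cost 113≤204).
D5: dominated by D3 (build time 2≤9, operating cost 25≤27, capital cost 113≤357).
D6: not dominated.
D7: not dominated.
D8: dominated by D3 (build time 2≤9, operating cost 25≤37, capital cost 113≤231).
D9: dominated by D3 (build time 2≤8, operating cost 25≤44, capital cost 113≤342).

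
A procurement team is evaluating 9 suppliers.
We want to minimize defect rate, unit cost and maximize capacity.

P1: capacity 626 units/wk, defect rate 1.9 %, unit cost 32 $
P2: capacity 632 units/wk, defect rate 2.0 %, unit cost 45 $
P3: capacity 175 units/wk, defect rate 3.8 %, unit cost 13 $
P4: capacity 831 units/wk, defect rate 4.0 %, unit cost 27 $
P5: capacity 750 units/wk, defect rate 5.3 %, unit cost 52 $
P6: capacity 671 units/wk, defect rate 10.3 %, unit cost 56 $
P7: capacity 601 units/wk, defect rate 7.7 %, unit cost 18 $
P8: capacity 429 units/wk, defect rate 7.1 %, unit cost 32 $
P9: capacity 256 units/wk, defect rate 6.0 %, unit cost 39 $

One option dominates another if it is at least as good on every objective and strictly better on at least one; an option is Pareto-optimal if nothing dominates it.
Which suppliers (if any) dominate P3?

P1: worse on unit cost (32 vs 13).
P2: worse on unit cost (45 vs 13).
P4: worse on defect rate (4.0 vs 3.8).
P5: worse on defect rate (5.3 vs 3.8).
P6: worse on defect rate (10.3 vs 3.8).
P7: worse on defect rate (7.7 vs 3.8).
P8: worse on defect rate (7.1 vs 3.8).
P9: worse on defect rate (6.0 vs 3.8).
No option dominates P3.

none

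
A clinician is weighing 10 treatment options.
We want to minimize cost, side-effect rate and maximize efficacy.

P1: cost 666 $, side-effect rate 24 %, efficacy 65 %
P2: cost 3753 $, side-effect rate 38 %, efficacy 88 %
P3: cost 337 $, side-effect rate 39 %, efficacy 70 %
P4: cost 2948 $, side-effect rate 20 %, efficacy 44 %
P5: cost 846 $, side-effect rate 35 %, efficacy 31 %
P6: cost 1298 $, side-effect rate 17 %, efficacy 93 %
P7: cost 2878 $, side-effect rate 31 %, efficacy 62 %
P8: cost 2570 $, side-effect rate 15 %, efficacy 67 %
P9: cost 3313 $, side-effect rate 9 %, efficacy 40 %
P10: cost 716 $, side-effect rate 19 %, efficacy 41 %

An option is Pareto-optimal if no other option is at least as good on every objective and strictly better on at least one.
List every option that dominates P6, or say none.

none

P1: worse on side-effect rate (24 vs 17).
P2: worse on cost (3753 vs 1298).
P3: worse on side-effect rate (39 vs 17).
P4: worse on cost (2948 vs 1298).
P5: worse on side-effect rate (35 vs 17).
P7: worse on cost (2878 vs 1298).
P8: worse on cost (2570 vs 1298).
P9: worse on cost (3313 vs 1298).
P10: worse on side-effect rate (19 vs 17).
No option dominates P6.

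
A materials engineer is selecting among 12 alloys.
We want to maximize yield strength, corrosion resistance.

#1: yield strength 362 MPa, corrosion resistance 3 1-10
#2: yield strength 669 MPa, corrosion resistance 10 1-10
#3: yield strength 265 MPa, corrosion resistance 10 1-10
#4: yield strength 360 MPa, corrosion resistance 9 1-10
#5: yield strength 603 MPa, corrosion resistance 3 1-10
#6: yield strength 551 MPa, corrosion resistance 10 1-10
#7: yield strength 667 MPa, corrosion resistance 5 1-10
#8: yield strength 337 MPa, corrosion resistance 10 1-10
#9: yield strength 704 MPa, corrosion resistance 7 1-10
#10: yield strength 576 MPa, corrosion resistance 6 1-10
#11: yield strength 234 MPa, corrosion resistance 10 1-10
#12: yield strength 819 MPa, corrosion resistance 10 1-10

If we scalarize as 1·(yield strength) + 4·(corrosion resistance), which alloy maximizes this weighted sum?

#12

#1: 1·362 + 4·3 = 374
#2: 1·669 + 4·10 = 709
#3: 1·265 + 4·10 = 305
#4: 1·360 + 4·9 = 396
#5: 1·603 + 4·3 = 615
#6: 1·551 + 4·10 = 591
#7: 1·667 + 4·5 = 687
#8: 1·337 + 4·10 = 377
#9: 1·704 + 4·7 = 732
#10: 1·576 + 4·6 = 600
#11: 1·234 + 4·10 = 274
#12: 1·819 + 4·10 = 859
Highest: #12 at 859.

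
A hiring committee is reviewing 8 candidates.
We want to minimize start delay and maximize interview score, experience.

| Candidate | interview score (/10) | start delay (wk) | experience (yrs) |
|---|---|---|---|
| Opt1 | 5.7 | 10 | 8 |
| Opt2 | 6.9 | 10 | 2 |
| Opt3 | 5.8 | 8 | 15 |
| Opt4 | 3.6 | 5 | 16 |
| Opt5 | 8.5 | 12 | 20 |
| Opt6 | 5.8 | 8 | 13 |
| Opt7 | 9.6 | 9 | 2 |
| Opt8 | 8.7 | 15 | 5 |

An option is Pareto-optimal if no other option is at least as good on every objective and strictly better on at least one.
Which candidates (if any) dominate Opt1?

Opt3: interview score 5.8≥5.7, start delay 8≤10, experience 15≥8 — dominates Opt1.
Opt6: interview score 5.8≥5.7, start delay 8≤10, experience 13≥8 — dominates Opt1.
Others (Opt2, Opt4, Opt5, Opt7, Opt8) are each worse than Opt1 on at least one objective.

Opt3, Opt6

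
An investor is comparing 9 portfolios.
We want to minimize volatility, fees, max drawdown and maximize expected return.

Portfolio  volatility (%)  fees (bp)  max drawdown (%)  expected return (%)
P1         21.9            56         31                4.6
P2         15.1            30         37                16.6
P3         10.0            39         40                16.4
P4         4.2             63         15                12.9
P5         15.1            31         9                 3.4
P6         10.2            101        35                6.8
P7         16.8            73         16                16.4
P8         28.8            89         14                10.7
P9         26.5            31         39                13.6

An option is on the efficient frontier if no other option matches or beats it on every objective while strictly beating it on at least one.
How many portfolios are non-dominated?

7

P1: not dominated.
P2: not dominated (best fees).
P3: not dominated.
P4: not dominated (best volatility).
P5: not dominated (best max drawdown).
P6: dominated by P4 (volatility 4.2≤10.2, fees 63≤101, max drawdown 15≤35, expected return 12.9≥6.8).
P7: not dominated.
P8: not dominated.
P9: dominated by P2 (volatility 15.1≤26.5, fees 30≤31, max drawdown 37≤39, expected return 16.6≥13.6).
Pareto-optimal: P1, P2, P3, P4, P5, P7, P8 → 7.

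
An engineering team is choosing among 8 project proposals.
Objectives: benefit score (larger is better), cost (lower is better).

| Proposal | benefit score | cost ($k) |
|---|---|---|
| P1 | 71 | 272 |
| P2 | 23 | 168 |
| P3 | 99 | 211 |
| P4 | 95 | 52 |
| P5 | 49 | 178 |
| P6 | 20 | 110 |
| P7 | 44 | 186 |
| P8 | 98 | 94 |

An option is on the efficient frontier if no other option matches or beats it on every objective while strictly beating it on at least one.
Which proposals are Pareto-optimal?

P3, P4, P8

P1: dominated by P3 (benefit score 99≥71, cost 211≤272).
P2: dominated by P4 (benefit score 95≥23, cost 52≤168).
P3: not dominated (best benefit score).
P4: not dominated (best cost).
P5: dominated by P4 (benefit score 95≥49, cost 52≤178).
P6: dominated by P4 (benefit score 95≥20, cost 52≤110).
P7: dominated by P4 (benefit score 95≥44, cost 52≤186).
P8: not dominated.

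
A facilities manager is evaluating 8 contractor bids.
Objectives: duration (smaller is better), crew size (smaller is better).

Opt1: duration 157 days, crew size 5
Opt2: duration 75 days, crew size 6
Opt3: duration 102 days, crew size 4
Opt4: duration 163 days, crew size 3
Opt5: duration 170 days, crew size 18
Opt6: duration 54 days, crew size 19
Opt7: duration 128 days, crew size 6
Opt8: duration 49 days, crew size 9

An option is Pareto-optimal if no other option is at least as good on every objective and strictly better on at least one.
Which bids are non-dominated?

Opt2, Opt3, Opt4, Opt8

Opt1: dominated by Opt3 (duration 102≤157, crew size 4≤5).
Opt2: not dominated.
Opt3: not dominated.
Opt4: not dominated (best crew size).
Opt5: dominated by Opt1 (duration 157≤170, crew size 5≤18).
Opt6: dominated by Opt8 (duration 49≤54, crew size 9≤19).
Opt7: dominated by Opt2 (duration 75≤128, crew size 6≤6).
Opt8: not dominated (best duration).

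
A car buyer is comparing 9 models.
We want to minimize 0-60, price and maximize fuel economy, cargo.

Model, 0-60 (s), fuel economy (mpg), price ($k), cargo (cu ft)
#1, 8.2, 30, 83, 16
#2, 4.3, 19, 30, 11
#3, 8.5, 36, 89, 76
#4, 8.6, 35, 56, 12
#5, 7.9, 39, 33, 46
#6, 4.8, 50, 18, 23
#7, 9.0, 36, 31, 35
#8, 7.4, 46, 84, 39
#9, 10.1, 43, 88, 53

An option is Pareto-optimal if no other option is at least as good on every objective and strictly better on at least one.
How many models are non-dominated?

#1: dominated by #5 (0-60 7.9≤8.2, fuel economy 39≥30, price 33≤83, cargo 46≥16).
#2: not dominated (best 0-60).
#3: not dominated (best cargo).
#4: dominated by #5 (0-60 7.9≤8.6, fuel economy 39≥35, price 33≤56, cargo 46≥12).
#5: not dominated.
#6: not dominated (best fuel economy).
#7: not dominated.
#8: not dominated.
#9: not dominated.
Pareto-optimal: #2, #3, #5, #6, #7, #8, #9 → 7.

7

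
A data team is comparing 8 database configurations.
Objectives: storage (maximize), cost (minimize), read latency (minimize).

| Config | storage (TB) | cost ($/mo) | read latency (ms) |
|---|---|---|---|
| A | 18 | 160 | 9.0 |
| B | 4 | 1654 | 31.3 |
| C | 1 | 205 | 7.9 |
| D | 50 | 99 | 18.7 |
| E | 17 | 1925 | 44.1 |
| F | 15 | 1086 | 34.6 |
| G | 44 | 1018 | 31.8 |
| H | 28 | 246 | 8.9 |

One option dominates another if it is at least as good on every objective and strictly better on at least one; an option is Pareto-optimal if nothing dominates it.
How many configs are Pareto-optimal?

A: not dominated.
B: dominated by A (storage 18≥4, cost 160≤1654, read latency 9.0≤31.3).
C: not dominated (best read latency).
D: not dominated (best storage).
E: dominated by A (storage 18≥17, cost 160≤1925, read latency 9.0≤44.1).
F: dominated by A (storage 18≥15, cost 160≤1086, read latency 9.0≤34.6).
G: dominated by D (storage 50≥44, cost 99≤1018, read latency 18.7≤31.8).
H: not dominated.
Pareto-optimal: A, C, D, H → 4.

4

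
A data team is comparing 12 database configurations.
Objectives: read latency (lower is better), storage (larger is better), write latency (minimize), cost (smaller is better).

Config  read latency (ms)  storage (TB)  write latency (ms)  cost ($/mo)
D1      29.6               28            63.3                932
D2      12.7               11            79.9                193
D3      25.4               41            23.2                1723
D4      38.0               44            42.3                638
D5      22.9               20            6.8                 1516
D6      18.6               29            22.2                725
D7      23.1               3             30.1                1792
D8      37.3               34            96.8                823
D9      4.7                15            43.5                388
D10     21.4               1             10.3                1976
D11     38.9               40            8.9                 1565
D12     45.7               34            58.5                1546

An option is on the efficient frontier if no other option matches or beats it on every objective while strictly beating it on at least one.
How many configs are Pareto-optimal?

9

D1: dominated by D6 (read latency 18.6≤29.6, storage 29≥28, write latency 22.2≤63.3, cost 725≤932).
D2: not dominated (best cost).
D3: not dominated.
D4: not dominated (best storage).
D5: not dominated (best write latency).
D6: not dominated.
D7: dominated by D5 (read latency 22.9≤23.1, storage 20≥3, write latency 6.8≤30.1, cost 1516≤1792).
D8: not dominated.
D9: not dominated (best read latency).
D10: not dominated.
D11: not dominated.
D12: dominated by D4 (read latency 38.0≤45.7, storage 44≥34, write latency 42.3≤58.5, cost 638≤1546).
Pareto-optimal: D2, D3, D4, D5, D6, D8, D9, D10, D11 → 9.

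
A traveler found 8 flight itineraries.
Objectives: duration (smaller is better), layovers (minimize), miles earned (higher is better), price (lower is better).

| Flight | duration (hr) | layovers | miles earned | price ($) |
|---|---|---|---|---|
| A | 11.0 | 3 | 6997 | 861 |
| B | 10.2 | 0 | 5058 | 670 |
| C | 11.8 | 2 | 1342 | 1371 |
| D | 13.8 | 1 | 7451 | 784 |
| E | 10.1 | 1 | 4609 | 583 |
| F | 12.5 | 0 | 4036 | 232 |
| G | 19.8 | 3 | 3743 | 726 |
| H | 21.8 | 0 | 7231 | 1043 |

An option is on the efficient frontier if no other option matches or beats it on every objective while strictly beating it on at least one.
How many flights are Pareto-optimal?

6

A: not dominated.
B: not dominated.
C: dominated by B (duration 10.2≤11.8, layovers 0≤2, miles earned 5058≥1342, price 670≤1371).
D: not dominated (best miles earned).
E: not dominated (best duration).
F: not dominated (best price).
G: dominated by B (duration 10.2≤19.8, layovers 0≤3, miles earned 5058≥3743, price 670≤726).
H: not dominated.
Pareto-optimal: A, B, D, E, F, H → 6.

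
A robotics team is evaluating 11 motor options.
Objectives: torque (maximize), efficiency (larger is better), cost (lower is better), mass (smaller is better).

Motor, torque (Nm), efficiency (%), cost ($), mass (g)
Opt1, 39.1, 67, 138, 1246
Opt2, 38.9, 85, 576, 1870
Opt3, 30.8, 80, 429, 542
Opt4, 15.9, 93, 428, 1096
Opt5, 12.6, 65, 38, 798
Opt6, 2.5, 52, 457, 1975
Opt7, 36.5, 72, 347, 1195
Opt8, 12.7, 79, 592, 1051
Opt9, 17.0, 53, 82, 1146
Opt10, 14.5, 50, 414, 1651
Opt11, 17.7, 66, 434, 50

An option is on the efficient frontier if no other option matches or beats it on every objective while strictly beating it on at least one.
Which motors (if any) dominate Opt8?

Opt3

Opt3: torque 30.8≥12.7, efficiency 80≥79, cost 429≤592, mass 542≤1051 — dominates Opt8.
Others (Opt1, Opt2, Opt4, Opt5, Opt6, Opt7, Opt9, Opt10, Opt11) are each worse than Opt8 on at least one objective.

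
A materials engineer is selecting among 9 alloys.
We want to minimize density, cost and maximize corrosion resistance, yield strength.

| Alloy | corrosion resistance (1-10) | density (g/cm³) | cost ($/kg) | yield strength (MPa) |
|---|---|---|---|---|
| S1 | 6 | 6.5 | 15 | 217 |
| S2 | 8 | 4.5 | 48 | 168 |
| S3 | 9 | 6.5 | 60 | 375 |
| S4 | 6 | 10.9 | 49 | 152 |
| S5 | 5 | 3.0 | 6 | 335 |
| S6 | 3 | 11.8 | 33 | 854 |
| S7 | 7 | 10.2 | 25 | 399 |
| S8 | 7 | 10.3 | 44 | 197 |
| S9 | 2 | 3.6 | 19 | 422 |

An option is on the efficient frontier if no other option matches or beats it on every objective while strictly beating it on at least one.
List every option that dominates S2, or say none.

S1: worse on corrosion resistance (6 vs 8).
S3: worse on density (6.5 vs 4.5).
S4: worse on corrosion resistance (6 vs 8).
S5: worse on corrosion resistance (5 vs 8).
S6: worse on corrosion resistance (3 vs 8).
S7: worse on corrosion resistance (7 vs 8).
S8: worse on corrosion resistance (7 vs 8).
S9: worse on corrosion resistance (2 vs 8).
No option dominates S2.

none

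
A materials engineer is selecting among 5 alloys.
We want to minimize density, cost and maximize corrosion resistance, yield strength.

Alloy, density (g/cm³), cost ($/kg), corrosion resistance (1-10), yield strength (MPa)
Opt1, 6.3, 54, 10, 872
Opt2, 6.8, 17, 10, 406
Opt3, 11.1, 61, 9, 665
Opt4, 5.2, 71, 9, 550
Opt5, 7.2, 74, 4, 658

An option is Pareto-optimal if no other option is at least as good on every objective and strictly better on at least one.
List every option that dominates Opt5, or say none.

Opt1: density 6.3≤7.2, cost 54≤74, corrosion resistance 10≥4, yield strength 872≥658 — dominates Opt5.
Others (Opt2, Opt3, Opt4) are each worse than Opt5 on at least one objective.

Opt1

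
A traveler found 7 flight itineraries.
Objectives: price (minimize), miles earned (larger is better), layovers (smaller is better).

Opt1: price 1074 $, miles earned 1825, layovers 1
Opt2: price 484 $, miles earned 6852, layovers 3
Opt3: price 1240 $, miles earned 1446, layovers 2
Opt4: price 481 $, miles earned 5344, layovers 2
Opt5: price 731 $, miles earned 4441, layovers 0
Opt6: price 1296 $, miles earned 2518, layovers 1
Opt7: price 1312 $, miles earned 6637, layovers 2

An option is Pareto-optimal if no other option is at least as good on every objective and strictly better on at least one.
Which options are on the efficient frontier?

Opt2, Opt4, Opt5, Opt7

Opt1: dominated by Opt5 (price 731≤1074, miles earned 4441≥1825, layovers 0≤1).
Opt2: not dominated (best miles earned).
Opt3: dominated by Opt1 (price 1074≤1240, miles earned 1825≥1446, layovers 1≤2).
Opt4: not dominated (best price).
Opt5: not dominated (best layovers).
Opt6: dominated by Opt5 (price 731≤1296, miles earned 4441≥2518, layovers 0≤1).
Opt7: not dominated.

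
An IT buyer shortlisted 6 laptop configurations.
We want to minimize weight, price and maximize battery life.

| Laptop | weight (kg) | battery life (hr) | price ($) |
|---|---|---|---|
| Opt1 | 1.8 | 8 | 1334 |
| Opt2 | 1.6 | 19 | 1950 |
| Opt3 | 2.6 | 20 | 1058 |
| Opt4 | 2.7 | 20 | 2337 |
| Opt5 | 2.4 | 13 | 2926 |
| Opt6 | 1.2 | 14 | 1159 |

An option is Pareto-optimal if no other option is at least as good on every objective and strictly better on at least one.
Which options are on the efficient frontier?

Opt1: dominated by Opt6 (weight 1.2≤1.8, battery life 14≥8, price 1159≤1334).
Opt2: not dominated.
Opt3: not dominated (best price).
Opt4: dominated by Opt3 (weight 2.6≤2.7, battery life 20≥20, price 1058≤2337).
Opt5: dominated by Opt2 (weight 1.6≤2.4, battery life 19≥13, price 1950≤2926).
Opt6: not dominated (best weight).

Opt2, Opt3, Opt6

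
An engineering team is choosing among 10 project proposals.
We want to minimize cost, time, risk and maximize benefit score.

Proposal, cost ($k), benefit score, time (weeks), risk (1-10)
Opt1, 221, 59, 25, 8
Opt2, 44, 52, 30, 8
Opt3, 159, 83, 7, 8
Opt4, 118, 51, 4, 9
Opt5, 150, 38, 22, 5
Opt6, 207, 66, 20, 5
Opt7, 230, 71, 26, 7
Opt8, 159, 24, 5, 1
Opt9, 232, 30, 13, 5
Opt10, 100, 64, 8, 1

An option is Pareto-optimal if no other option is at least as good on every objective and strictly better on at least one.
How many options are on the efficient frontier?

7

Opt1: dominated by Opt3 (cost 159≤221, benefit score 83≥59, time 7≤25, risk 8≤8).
Opt2: not dominated (best cost).
Opt3: not dominated (best benefit score).
Opt4: not dominated (best time).
Opt5: dominated by Opt10 (cost 100≤150, benefit score 64≥38, time 8≤22, risk 1≤5).
Opt6: not dominated.
Opt7: not dominated.
Opt8: not dominated.
Opt9: dominated by Opt10 (cost 100≤232, benefit score 64≥30, time 8≤13, risk 1≤5).
Opt10: not dominated.
Pareto-optimal: Opt2, Opt3, Opt4, Opt6, Opt7, Opt8, Opt10 → 7.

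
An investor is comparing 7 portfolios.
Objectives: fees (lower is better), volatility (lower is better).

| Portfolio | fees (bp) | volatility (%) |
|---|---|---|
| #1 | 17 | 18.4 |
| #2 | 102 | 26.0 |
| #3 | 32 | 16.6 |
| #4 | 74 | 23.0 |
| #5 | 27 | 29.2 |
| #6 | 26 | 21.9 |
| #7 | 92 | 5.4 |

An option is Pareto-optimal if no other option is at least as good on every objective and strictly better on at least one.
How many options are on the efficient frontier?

3

#1: not dominated (best fees).
#2: dominated by #1 (fees 17≤102, volatility 18.4≤26.0).
#3: not dominated.
#4: dominated by #1 (fees 17≤74, volatility 18.4≤23.0).
#5: dominated by #1 (fees 17≤27, volatility 18.4≤29.2).
#6: dominated by #1 (fees 17≤26, volatility 18.4≤21.9).
#7: not dominated (best volatility).
Pareto-optimal: #1, #3, #7 → 3.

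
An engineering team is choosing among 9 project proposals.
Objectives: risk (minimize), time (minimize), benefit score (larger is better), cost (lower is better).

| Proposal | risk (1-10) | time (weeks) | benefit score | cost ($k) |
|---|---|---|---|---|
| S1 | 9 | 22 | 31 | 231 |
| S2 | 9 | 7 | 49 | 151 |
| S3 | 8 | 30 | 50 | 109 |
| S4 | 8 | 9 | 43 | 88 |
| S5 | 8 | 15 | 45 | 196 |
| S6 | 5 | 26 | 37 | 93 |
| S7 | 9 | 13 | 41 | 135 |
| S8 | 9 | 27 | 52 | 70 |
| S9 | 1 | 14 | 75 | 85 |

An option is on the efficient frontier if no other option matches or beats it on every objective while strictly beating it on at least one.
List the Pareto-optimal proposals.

S2, S4, S8, S9

S1: dominated by S2 (risk 9≤9, time 7≤22, benefit score 49≥31, cost 151≤231).
S2: not dominated (best time).
S3: dominated by S9 (risk 1≤8, time 14≤30, benefit score 75≥50, cost 85≤109).
S4: not dominated.
S5: dominated by S9 (risk 1≤8, time 14≤15, benefit score 75≥45, cost 85≤196).
S6: dominated by S9 (risk 1≤5, time 14≤26, benefit score 75≥37, cost 85≤93).
S7: dominated by S4 (risk 8≤9, time 9≤13, benefit score 43≥41, cost 88≤135).
S8: not dominated (best cost).
S9: not dominated (best risk).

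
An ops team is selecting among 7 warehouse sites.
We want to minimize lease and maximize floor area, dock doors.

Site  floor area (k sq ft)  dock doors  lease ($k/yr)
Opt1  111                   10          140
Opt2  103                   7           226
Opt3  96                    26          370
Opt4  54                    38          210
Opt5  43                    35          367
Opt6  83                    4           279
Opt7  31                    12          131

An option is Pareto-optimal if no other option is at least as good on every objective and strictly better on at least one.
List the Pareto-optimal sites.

Opt1: not dominated (best floor area).
Opt2: dominated by Opt1 (floor area 111≥103, dock doors 10≥7, lease 140≤226).
Opt3: not dominated.
Opt4: not dominated (best dock doors).
Opt5: dominated by Opt4 (floor area 54≥43, dock doors 38≥35, lease 210≤367).
Opt6: dominated by Opt1 (floor area 111≥83, dock doors 10≥4, lease 140≤279).
Opt7: not dominated (best lease).

Opt1, Opt3, Opt4, Opt7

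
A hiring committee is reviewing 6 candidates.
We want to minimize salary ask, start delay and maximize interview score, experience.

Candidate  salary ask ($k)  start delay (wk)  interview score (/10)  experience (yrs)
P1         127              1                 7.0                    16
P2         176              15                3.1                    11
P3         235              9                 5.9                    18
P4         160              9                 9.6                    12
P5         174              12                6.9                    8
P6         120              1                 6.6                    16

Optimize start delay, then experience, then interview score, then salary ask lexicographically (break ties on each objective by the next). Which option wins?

First minimize start delay: best is 1, kept {P1, P6}.
Then maximize experience: best is 16, kept {P1, P6}.
Then maximize interview score: best is 7.0, kept {P1}.

P1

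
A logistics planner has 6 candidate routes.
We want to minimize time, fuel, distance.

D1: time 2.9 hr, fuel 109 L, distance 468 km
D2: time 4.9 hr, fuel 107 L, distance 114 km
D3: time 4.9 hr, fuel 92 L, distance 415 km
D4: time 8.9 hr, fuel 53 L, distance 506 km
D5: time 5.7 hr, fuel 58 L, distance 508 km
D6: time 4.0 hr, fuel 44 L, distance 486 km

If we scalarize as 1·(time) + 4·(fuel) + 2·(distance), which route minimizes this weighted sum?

D2

D1: 1·2.9 + 4·109 + 2·468 = 1374.9
D2: 1·4.9 + 4·107 + 2·114 = 660.9
D3: 1·4.9 + 4·92 + 2·415 = 1202.9
D4: 1·8.9 + 4·53 + 2·506 = 1232.9
D5: 1·5.7 + 4·58 + 2·508 = 1253.7
D6: 1·4.0 + 4·44 + 2·486 = 1152.0
Lowest: D2 at 660.9.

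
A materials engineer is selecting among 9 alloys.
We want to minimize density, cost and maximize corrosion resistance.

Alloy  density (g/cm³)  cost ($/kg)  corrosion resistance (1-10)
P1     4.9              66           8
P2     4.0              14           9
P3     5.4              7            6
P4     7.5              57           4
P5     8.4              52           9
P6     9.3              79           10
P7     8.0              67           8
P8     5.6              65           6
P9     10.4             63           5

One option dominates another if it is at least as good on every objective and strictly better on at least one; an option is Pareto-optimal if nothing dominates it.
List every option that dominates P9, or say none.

P2, P3, P5

P2: density 4.0≤10.4, cost 14≤63, corrosion resistance 9≥5 — dominates P9.
P3: density 5.4≤10.4, cost 7≤63, corrosion resistance 6≥5 — dominates P9.
P5: density 8.4≤10.4, cost 52≤63, corrosion resistance 9≥5 — dominates P9.
Others (P1, P4, P6, P7, P8) are each worse than P9 on at least one objective.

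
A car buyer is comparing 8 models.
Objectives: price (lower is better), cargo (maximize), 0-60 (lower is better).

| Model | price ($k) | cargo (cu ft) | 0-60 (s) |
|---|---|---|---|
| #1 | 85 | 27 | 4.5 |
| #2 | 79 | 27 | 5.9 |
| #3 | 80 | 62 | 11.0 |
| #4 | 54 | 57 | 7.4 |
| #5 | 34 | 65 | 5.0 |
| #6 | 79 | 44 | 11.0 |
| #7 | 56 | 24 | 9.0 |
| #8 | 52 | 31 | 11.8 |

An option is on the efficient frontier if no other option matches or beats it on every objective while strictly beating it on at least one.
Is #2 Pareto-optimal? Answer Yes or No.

No

#5 vs #2: price 34≤79, cargo 65≥27, 0-60 5.0≤5.9 — #5 is at least as good on every objective and strictly better on at least one, so #5 dominates #2.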